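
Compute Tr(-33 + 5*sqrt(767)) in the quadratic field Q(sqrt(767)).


Tr(a + b*sqrt(d)) = (a + b*sqrt(d)) + (a - b*sqrt(d)) = 2a
= 2 * (-33)
= -66

-66


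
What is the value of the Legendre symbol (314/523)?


p = 523 is prime, so compute (314/523) with the reciprocity algorithm (Jacobi-symbol steps: pull out 2s via (2/n), flip via reciprocity, reduce):
  pull out 2: (2/523) = -1  (since 523 mod 8 = 3)
  reciprocity: (157/523) -> +(523/157)
  reduce: (52/157)
  pull out 2: (2/157) = -1  (since 157 mod 8 = 5)
  pull out 2: (2/157) = -1  (since 157 mod 8 = 5)
  reciprocity: (13/157) -> +(157/13)
  reduce: (1/13)
  (1/13) = 1
Product of signs = -1
(314/523) = -1

-1


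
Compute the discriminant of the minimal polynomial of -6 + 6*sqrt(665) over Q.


The element -6 + 6*sqrt(665) has minimal polynomial:
x^2 + 12*x - 23904
Discriminant = (12)^2 - 4*(-23904)
= 144 + 95616
= 95760

95760


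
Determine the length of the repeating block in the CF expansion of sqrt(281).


Run the CF algorithm for sqrt(281).
a_0 = floor(sqrt(281)) = 16; set m_0=0, q_0=1.
Recurrence: m' = q*a - m,  q' = (d - m'^2)/q,  a' = floor((a_0 + m')/q').
  step 1: m=16, q=25, a=1
  step 2: m=9, q=8, a=3
  step 3: m=15, q=7, a=4
  step 4: m=13, q=16, a=1
  step 5: m=3, q=17, a=1
  step 6: m=14, q=5, a=6
  step 7: m=16, q=5, a=6
  step 8: m=14, q=17, a=1
  step 9: m=3, q=16, a=1
  step 10: m=13, q=7, a=4
  step 11: m=15, q=8, a=3
  step 12: m=9, q=25, a=1
  step 13: m=16, q=1, a=32
a_13 = 2*a_0 = 32, so the period closes here.
sqrt(281) = [16; 1, 3, 4, 1, 1, 6, 6, 1, 1, 4, 3, 1, 32]
Period length = 13

13


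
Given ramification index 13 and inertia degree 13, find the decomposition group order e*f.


|D_P| = e * f
= 13 * 13
= 169

169


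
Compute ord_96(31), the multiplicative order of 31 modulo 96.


We want ord_96(31), the smallest k >= 1 with 31^k = 1 mod 96.
n = 96 = 2^5 * 3, phi(96) = 32; the order divides phi(n).
Divisors of 32: 1, 2, 4, 8, 16, 32
Repeated squaring mod 96: 31^1 = 31, 31^2 = 1, 31^4 = 1, 31^8 = 1, 31^16 = 1, 31^32 = 1
Test divisors in increasing order:
  k=1: 31^1 = 31 mod 96
  k=2: 31^2 = 1 mod 96  <- first divisor giving 1
Order = 2

2


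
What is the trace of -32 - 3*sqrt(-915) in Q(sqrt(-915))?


Tr(a + b*sqrt(d)) = (a + b*sqrt(d)) + (a - b*sqrt(d)) = 2a
= 2 * (-32)
= -64

-64


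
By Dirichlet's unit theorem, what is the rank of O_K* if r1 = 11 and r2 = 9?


By Dirichlet's unit theorem:
rank = r1 + r2 - 1
= 11 + 9 - 1
= 19

19


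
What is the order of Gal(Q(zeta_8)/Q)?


|Gal(Q(zeta_8)/Q)| = phi(8)
= 4

4


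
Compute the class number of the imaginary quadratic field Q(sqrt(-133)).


K = Q(sqrt(-133)). d mod 4 = 3, so D = disc(K) = 4d = -532
h(K) equals the number of primitive reduced positive-definite forms (a, b, c) = a*x^2 + b*x*y + c*y^2 with b^2 - 4ac = D,
where reduced means |b| <= a <= c, with b >= 0 whenever |b| = a or a = c, and primitive means gcd(a, b, c) = 1.
Reduced forces 3a^2 <= |D| = 532, so 1 <= a <= 13; b must have the parity of D, and c = (b^2 - D)/(4a) must be an integer >= a.
Enumerate a = 1..13, b in [-a, a]:
  a=1: (1, 0, 133)  [1]
  a=2: (2, 2, 67)  [1]
  a=3..6: none
  a=7: (7, 0, 19)  [1]
  a=8..12: none
  a=13: (13, 12, 13)  [1]
Total reduced forms: 1 + 1 + 1 + 1 = 4
h = 4

4


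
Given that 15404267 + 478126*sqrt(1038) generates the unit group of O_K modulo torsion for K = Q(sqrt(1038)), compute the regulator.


epsilon = 15404267 + 478126*sqrt(1038)
= 3.0809e+07
R = ln(3.0809e+07)
= 17.2433

17.2433


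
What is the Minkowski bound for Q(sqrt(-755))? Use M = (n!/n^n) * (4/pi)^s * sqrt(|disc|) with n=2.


d = -755, d mod 4 = 1, so disc(K) = d = -755; |disc(K)| = 755
Imaginary quadratic field, so n = 2, s = r2 = 1, r1 = 0
M = (n!/n^n) * (4/pi)^s * sqrt(|disc(K)|) = (2!/2^2) * (4/pi)^1 * sqrt(755)
= 0.5 * 1.273240 * 27.477263
= 17.4926

17.4926


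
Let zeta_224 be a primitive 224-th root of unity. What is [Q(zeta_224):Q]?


The degree equals Euler's totient phi(224).
224 = 2^5 * 7
phi(224) = 96

96


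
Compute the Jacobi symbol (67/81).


Compute (67/81) via quadratic reciprocity:
  reciprocity: (67/81) -> +(81/67)
  reduce: (14/67)
  pull out 2: (2/67) = -1  (since 67 mod 8 = 3)
  reciprocity: (7/67) -> -(67/7)
  reduce: (4/7)
  pull out 2: (2/7) = +1  (since 7 mod 8 = 7)
  pull out 2: (2/7) = +1  (since 7 mod 8 = 7)
  (1/7) = 1
Product of signs = 1

1


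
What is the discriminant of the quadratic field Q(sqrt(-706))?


For K = Q(sqrt(d)) with d squarefree: disc(K) = d if d = 1 mod 4, and disc(K) = 4d if d = 2 or 3 mod 4.
Here d = -706, and d mod 4 = 2.
d = 2 mod 4, not 1 (O_K = Z[sqrt(d)]), so disc(K) = 4d = 4 * (-706) = -2824

-2824


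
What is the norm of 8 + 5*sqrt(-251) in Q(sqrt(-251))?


N(a + b*sqrt(d)) = a^2 - d*b^2
= (8)^2 - (-251)*(5)^2
= 64 + 6275
= 6339

6339


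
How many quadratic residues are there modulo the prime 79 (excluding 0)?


For prime p, the number of non-zero quadratic residues is (p-1)/2.
= (79-1)/2
= 39

39


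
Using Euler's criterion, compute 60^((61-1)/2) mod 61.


p = 61 is prime and the exponent is (p-1)/2 = 30, so by Euler's criterion 60^30 = (60/61) = +1 or -1 mod 61.
Compute by square-and-multiply:
  30 = 16 + 8 + 4 + 2 (binary 11110)
  Repeated squaring mod 61: 60^1 = 60, 60^2 = 1, 60^4 = 1, 60^8 = 1, 60^16 = 1
  60^30 = 60^16 * 60^8 * 60^4 * 60^2 = 1 * 1 * 1 * 1 mod 61
    1 * 1 = 1 = 1 mod 61
    1 * 1 = 1 = 1 mod 61
    1 * 1 = 1 = 1 mod 61
  60^30 = 1 mod 61
Result 1: 60 is a quadratic residue mod 61.
60^30 mod 61 = 1

1


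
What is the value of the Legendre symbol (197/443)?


p = 443 is prime, so compute (197/443) with the reciprocity algorithm (Jacobi-symbol steps: pull out 2s via (2/n), flip via reciprocity, reduce):
  reciprocity: (197/443) -> +(443/197)
  reduce: (49/197)
  reciprocity: (49/197) -> +(197/49)
  reduce: (1/49)
  (1/49) = 1
Product of signs = 1
(197/443) = 1

1


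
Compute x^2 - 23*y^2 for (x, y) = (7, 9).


x^2 - d*y^2
= 7^2 - 23*9^2
= 49 - 1863
= -1814

-1814


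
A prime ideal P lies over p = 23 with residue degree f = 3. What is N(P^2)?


N(P^a) = p^(a*f)
= 23^(2*3)
= 23^6
= 148035889

148035889


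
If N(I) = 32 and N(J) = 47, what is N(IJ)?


N(IJ) = N(I) * N(J)
= 32 * 47
= 1504

1504


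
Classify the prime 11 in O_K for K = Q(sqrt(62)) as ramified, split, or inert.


K = Q(sqrt(62)). Since d mod 4 = 2, disc(K) = 248.
Check p | disc: 248 mod 11 = 6.
p does not divide disc. Compute Legendre symbol (d/p):
7^((11-1)/2) mod 11 = -1
(d/p) = -1, so p is inert: (p) stays prime with e=1, f=2, g=1.
Therefore p is inert.

inert


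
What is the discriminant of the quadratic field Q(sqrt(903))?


For K = Q(sqrt(d)) with d squarefree: disc(K) = d if d = 1 mod 4, and disc(K) = 4d if d = 2 or 3 mod 4.
Here d = 903, and d mod 4 = 3.
d = 3 mod 4, not 1 (O_K = Z[sqrt(d)]), so disc(K) = 4d = 4 * (903) = 3612

3612


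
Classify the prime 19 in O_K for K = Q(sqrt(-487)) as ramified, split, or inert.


K = Q(sqrt(-487)). Since d mod 4 = 1, disc(K) = -487.
Check p | disc: -487 mod 19 = 7.
p does not divide disc. Compute Legendre symbol (d/p):
7^((19-1)/2) mod 19 = 1
(d/p) = 1, so p splits: (p) = P*P' with e=1, f=1, g=2.
Therefore p is split.

split


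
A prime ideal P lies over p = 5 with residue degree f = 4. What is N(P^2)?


N(P^a) = p^(a*f)
= 5^(2*4)
= 5^8
= 390625

390625


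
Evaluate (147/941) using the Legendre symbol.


p = 941 is prime, so compute (147/941) with the reciprocity algorithm (Jacobi-symbol steps: pull out 2s via (2/n), flip via reciprocity, reduce):
  reciprocity: (147/941) -> +(941/147)
  reduce: (59/147)
  reciprocity: (59/147) -> -(147/59)
  reduce: (29/59)
  reciprocity: (29/59) -> +(59/29)
  reduce: (1/29)
  (1/29) = 1
Product of signs = -1
(147/941) = -1

-1


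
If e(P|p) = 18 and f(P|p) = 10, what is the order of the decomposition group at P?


|D_P| = e * f
= 18 * 10
= 180

180


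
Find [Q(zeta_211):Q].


The degree equals Euler's totient phi(211).
211 = 211
phi(211) = 210

210


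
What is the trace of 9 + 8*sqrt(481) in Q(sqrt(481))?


Tr(a + b*sqrt(d)) = (a + b*sqrt(d)) + (a - b*sqrt(d)) = 2a
= 2 * (9)
= 18

18


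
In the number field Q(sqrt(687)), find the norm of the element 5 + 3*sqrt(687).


N(a + b*sqrt(d)) = a^2 - d*b^2
= (5)^2 - (687)*(3)^2
= 25 - 6183
= -6158

-6158


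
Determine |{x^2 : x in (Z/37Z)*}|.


For prime p, the number of non-zero quadratic residues is (p-1)/2.
= (37-1)/2
= 18

18


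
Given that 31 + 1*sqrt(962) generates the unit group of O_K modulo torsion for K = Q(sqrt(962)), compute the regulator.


epsilon = 31 + 1*sqrt(962)
= 62.0161
R = ln(62.0161)
= 4.1274

4.1274


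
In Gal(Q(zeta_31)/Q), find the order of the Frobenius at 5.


The Frobenius at p in Gal(Q(zeta_n)/Q) = (Z/nZ)* is the class of p, so its order is ord_31(5), the smallest k >= 1 with 5^k = 1 mod 31.
n = 31 = 31, phi(31) = 30; the order divides phi(n).
Divisors of 30: 1, 2, 3, 5, 6, 10, 15, 30
Repeated squaring mod 31: 5^1 = 5, 5^2 = 25, 5^4 = 5, 5^8 = 25, 5^16 = 5
Test divisors in increasing order:
  k=1: 5^1 = 5 mod 31
  k=2: 5^2 = 25 mod 31
  k=3: 5^3 = 25 * 5 = 1 mod 31  <- first divisor giving 1
Order = 3

3


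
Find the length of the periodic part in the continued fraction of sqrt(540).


Run the CF algorithm for sqrt(540).
a_0 = floor(sqrt(540)) = 23; set m_0=0, q_0=1.
Recurrence: m' = q*a - m,  q' = (d - m'^2)/q,  a' = floor((a_0 + m')/q').
  step 1: m=23, q=11, a=4
  step 2: m=21, q=9, a=4
  step 3: m=15, q=35, a=1
  step 4: m=20, q=4, a=10
  step 5: m=20, q=35, a=1
  step 6: m=15, q=9, a=4
  step 7: m=21, q=11, a=4
  step 8: m=23, q=1, a=46
a_8 = 2*a_0 = 46, so the period closes here.
sqrt(540) = [23; 4, 4, 1, 10, 1, 4, 4, 46]
Period length = 8

8


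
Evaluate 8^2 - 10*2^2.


x^2 - d*y^2
= 8^2 - 10*2^2
= 64 - 40
= 24

24


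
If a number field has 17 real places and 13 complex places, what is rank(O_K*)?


By Dirichlet's unit theorem:
rank = r1 + r2 - 1
= 17 + 13 - 1
= 29

29


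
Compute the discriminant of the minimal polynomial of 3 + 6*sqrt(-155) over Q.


The element 3 + 6*sqrt(-155) has minimal polynomial:
x^2 - 6*x + 5589
Discriminant = (-6)^2 - 4*(5589)
= 36 - 22356
= -22320

-22320


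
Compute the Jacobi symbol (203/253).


Compute (203/253) via quadratic reciprocity:
  reciprocity: (203/253) -> +(253/203)
  reduce: (50/203)
  pull out 2: (2/203) = -1  (since 203 mod 8 = 3)
  reciprocity: (25/203) -> +(203/25)
  reduce: (3/25)
  reciprocity: (3/25) -> +(25/3)
  reduce: (1/3)
  (1/3) = 1
Product of signs = -1

-1


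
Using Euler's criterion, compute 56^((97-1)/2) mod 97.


p = 97 is prime and the exponent is (p-1)/2 = 48, so by Euler's criterion 56^48 = (56/97) = +1 or -1 mod 97.
Compute by square-and-multiply:
  48 = 32 + 16 (binary 110000)
  Repeated squaring mod 97: 56^1 = 56, 56^2 = 32, 56^4 = 54, 56^8 = 6, 56^16 = 36, 56^32 = 35
  56^48 = 56^32 * 56^16 = 35 * 36 mod 97
    35 * 36 = 1260 = 96 mod 97
  56^48 = 96 mod 97
Result 96 = p - 1 = -1 mod 97: 56 is a quadratic non-residue mod 97. As a residue in [0, p-1] the value is 96.
56^48 mod 97 = 96

96


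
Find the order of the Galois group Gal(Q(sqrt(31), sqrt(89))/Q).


The 2 square roots of distinct primes are multiplicatively independent over Q,
so [K:Q] = 2^2 and Gal(K/Q) is isomorphic to (Z/2Z)^2.
|Gal| = 2^2 = 4

4


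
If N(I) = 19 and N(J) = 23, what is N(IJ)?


N(IJ) = N(I) * N(J)
= 19 * 23
= 437

437


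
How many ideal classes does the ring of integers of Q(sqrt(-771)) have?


K = Q(sqrt(-771)). d mod 4 = 1, so D = disc(K) = d = -771
h(K) equals the number of primitive reduced positive-definite forms (a, b, c) = a*x^2 + b*x*y + c*y^2 with b^2 - 4ac = D,
where reduced means |b| <= a <= c, with b >= 0 whenever |b| = a or a = c, and primitive means gcd(a, b, c) = 1.
Reduced forces 3a^2 <= |D| = 771, so 1 <= a <= 16; b must have the parity of D, and c = (b^2 - D)/(4a) must be an integer >= a.
Enumerate a = 1..16, b in [-a, a]:
  a=1: (1, 1, 193)  [1]
  a=2: none
  a=3: (3, 3, 65)  [1]
  a=4: none
  a=5: (5, -3, 39), (5, 3, 39)  [2]
  a=6..12: none
  a=13: (13, -3, 15), (13, 3, 15)  [2]
  a=14..16: none
Total reduced forms: 1 + 1 + 2 + 2 = 6
h = 6

6


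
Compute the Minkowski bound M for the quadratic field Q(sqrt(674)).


d = 674, d mod 4 = 2, so disc(K) = 4d = 2696; |disc(K)| = 2696
Real quadratic field, so n = 2, s = r2 = 0, r1 = 2
M = (n!/n^n) * (4/pi)^s * sqrt(|disc(K)|) = (2!/2^2) * (4/pi)^0 * sqrt(2696)
= 0.5 * 1.000000 * 51.923020
= 25.9615

25.9615


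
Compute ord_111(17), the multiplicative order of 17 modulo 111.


We want ord_111(17), the smallest k >= 1 with 17^k = 1 mod 111.
n = 111 = 3 * 37, phi(111) = 72; the order divides phi(n).
Divisors of 72: 1, 2, 3, 4, 6, 8, 9, 12, 18, 24, 36, 72
Repeated squaring mod 111: 17^1 = 17, 17^2 = 67, 17^4 = 49, 17^8 = 70, 17^16 = 16, 17^32 = 34, 17^64 = 46
Test divisors in increasing order:
  k=1: 17^1 = 17 mod 111
  k=2: 17^2 = 67 mod 111
  k=3: 17^3 = 67 * 17 = 29 mod 111
  k=4: 17^4 = 49 mod 111
  k=6: 17^6 = 49 * 67 = 64 mod 111
  k=8: 17^8 = 70 mod 111
  k=9: 17^9 = 70 * 17 = 80 mod 111
  k=12: 17^12 = 70 * 49 = 100 mod 111
  k=18: 17^18 = 16 * 67 = 73 mod 111
  k=24: 17^24 = 16 * 70 = 10 mod 111
  k=36: 17^36 = 34 * 49 = 1 mod 111  <- first divisor giving 1
Order = 36

36


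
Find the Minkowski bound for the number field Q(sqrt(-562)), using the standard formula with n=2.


d = -562, d mod 4 = 2, so disc(K) = 4d = -2248; |disc(K)| = 2248
Imaginary quadratic field, so n = 2, s = r2 = 1, r1 = 0
M = (n!/n^n) * (4/pi)^s * sqrt(|disc(K)|) = (2!/2^2) * (4/pi)^1 * sqrt(2248)
= 0.5 * 1.273240 * 47.413078
= 30.1841

30.1841


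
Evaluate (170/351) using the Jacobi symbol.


Compute (170/351) via quadratic reciprocity:
  pull out 2: (2/351) = +1  (since 351 mod 8 = 7)
  reciprocity: (85/351) -> +(351/85)
  reduce: (11/85)
  reciprocity: (11/85) -> +(85/11)
  reduce: (8/11)
  pull out 2: (2/11) = -1  (since 11 mod 8 = 3)
  pull out 2: (2/11) = -1  (since 11 mod 8 = 3)
  pull out 2: (2/11) = -1  (since 11 mod 8 = 3)
  (1/11) = 1
Product of signs = -1

-1


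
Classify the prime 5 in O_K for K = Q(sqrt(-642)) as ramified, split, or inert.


K = Q(sqrt(-642)). Since d mod 4 = 2, disc(K) = -2568.
Check p | disc: -2568 mod 5 = 2.
p does not divide disc. Compute Legendre symbol (d/p):
3^((5-1)/2) mod 5 = -1
(d/p) = -1, so p is inert: (p) stays prime with e=1, f=2, g=1.
Therefore p is inert.

inert


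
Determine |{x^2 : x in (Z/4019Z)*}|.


For prime p, the number of non-zero quadratic residues is (p-1)/2.
= (4019-1)/2
= 2009

2009


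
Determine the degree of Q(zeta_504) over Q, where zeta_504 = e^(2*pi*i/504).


The degree equals Euler's totient phi(504).
504 = 2^3 * 3^2 * 7
phi(504) = 144

144


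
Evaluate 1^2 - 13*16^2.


x^2 - d*y^2
= 1^2 - 13*16^2
= 1 - 3328
= -3327

-3327


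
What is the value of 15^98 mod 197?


p = 197 is prime and the exponent is (p-1)/2 = 98, so by Euler's criterion 15^98 = (15/197) = +1 or -1 mod 197.
Compute by square-and-multiply:
  98 = 64 + 32 + 2 (binary 1100010)
  Repeated squaring mod 197: 15^1 = 15, 15^2 = 28, 15^4 = 193, 15^8 = 16, 15^16 = 59, 15^32 = 132, 15^64 = 88
  15^98 = 15^64 * 15^32 * 15^2 = 88 * 132 * 28 mod 197
    88 * 132 = 11616 = 190 mod 197
    190 * 28 = 5320 = 1 mod 197
  15^98 = 1 mod 197
Result 1: 15 is a quadratic residue mod 197.
15^98 mod 197 = 1

1


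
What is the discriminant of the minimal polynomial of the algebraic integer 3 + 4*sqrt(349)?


The element 3 + 4*sqrt(349) has minimal polynomial:
x^2 - 6*x - 5575
Discriminant = (-6)^2 - 4*(-5575)
= 36 + 22300
= 22336

22336


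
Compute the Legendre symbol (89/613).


p = 613 is prime, so compute (89/613) with the reciprocity algorithm (Jacobi-symbol steps: pull out 2s via (2/n), flip via reciprocity, reduce):
  reciprocity: (89/613) -> +(613/89)
  reduce: (79/89)
  reciprocity: (79/89) -> +(89/79)
  reduce: (10/79)
  pull out 2: (2/79) = +1  (since 79 mod 8 = 7)
  reciprocity: (5/79) -> +(79/5)
  reduce: (4/5)
  pull out 2: (2/5) = -1  (since 5 mod 8 = 5)
  pull out 2: (2/5) = -1  (since 5 mod 8 = 5)
  (1/5) = 1
Product of signs = 1
(89/613) = 1

1


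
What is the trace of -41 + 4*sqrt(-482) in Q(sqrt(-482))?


Tr(a + b*sqrt(d)) = (a + b*sqrt(d)) + (a - b*sqrt(d)) = 2a
= 2 * (-41)
= -82

-82


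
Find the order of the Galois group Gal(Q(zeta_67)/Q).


|Gal(Q(zeta_67)/Q)| = phi(67)
= 66

66


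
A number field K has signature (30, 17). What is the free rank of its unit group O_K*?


By Dirichlet's unit theorem:
rank = r1 + r2 - 1
= 30 + 17 - 1
= 46

46


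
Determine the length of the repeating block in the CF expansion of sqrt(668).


Run the CF algorithm for sqrt(668).
a_0 = floor(sqrt(668)) = 25; set m_0=0, q_0=1.
Recurrence: m' = q*a - m,  q' = (d - m'^2)/q,  a' = floor((a_0 + m')/q').
  step 1: m=25, q=43, a=1
  step 2: m=18, q=8, a=5
  step 3: m=22, q=23, a=2
  step 4: m=24, q=4, a=12
  step 5: m=24, q=23, a=2
  step 6: m=22, q=8, a=5
  step 7: m=18, q=43, a=1
  step 8: m=25, q=1, a=50
a_8 = 2*a_0 = 50, so the period closes here.
sqrt(668) = [25; 1, 5, 2, 12, 2, 5, 1, 50]
Period length = 8

8


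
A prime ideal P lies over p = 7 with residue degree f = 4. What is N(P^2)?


N(P^a) = p^(a*f)
= 7^(2*4)
= 7^8
= 5764801

5764801


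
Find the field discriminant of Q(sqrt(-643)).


For K = Q(sqrt(d)) with d squarefree: disc(K) = d if d = 1 mod 4, and disc(K) = 4d if d = 2 or 3 mod 4.
Here d = -643, and d mod 4 = 1.
d = 1 mod 4 (O_K = Z[(1+sqrt(d))/2]), so disc(K) = d = -643

-643


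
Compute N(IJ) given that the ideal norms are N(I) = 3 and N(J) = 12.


N(IJ) = N(I) * N(J)
= 3 * 12
= 36

36


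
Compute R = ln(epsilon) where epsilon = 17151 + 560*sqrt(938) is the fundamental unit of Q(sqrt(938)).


epsilon = 17151 + 560*sqrt(938)
= 34302.0000
R = ln(34302.0000)
= 10.4430

10.4430


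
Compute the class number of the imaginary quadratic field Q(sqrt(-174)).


K = Q(sqrt(-174)). d mod 4 = 2, so D = disc(K) = 4d = -696
h(K) equals the number of primitive reduced positive-definite forms (a, b, c) = a*x^2 + b*x*y + c*y^2 with b^2 - 4ac = D,
where reduced means |b| <= a <= c, with b >= 0 whenever |b| = a or a = c, and primitive means gcd(a, b, c) = 1.
Reduced forces 3a^2 <= |D| = 696, so 1 <= a <= 15; b must have the parity of D, and c = (b^2 - D)/(4a) must be an integer >= a.
Enumerate a = 1..15, b in [-a, a]:
  a=1: (1, 0, 174)  [1]
  a=2: (2, 0, 87)  [1]
  a=3: (3, 0, 58)  [1]
  a=4: none
  a=5: (5, -2, 35), (5, 2, 35)  [2]
  a=6: (6, 0, 29)  [1]
  a=7: (7, -2, 25), (7, 2, 25)  [2]
  a=8..9: none
  a=10: (10, -8, 19), (10, 8, 19)  [2]
  a=11..13: none
  a=14: (14, -12, 15), (14, 12, 15)  [2]
  a=15: none
Total reduced forms: 1 + 1 + 1 + 2 + 1 + 2 + 2 + 2 = 12
h = 12

12


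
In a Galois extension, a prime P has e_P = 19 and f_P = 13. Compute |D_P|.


|D_P| = e * f
= 19 * 13
= 247

247


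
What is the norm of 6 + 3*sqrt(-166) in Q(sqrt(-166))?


N(a + b*sqrt(d)) = a^2 - d*b^2
= (6)^2 - (-166)*(3)^2
= 36 + 1494
= 1530

1530


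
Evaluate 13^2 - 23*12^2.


x^2 - d*y^2
= 13^2 - 23*12^2
= 169 - 3312
= -3143

-3143


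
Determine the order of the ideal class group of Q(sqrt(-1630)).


K = Q(sqrt(-1630)). d mod 4 = 2, so D = disc(K) = 4d = -6520
h(K) equals the number of primitive reduced positive-definite forms (a, b, c) = a*x^2 + b*x*y + c*y^2 with b^2 - 4ac = D,
where reduced means |b| <= a <= c, with b >= 0 whenever |b| = a or a = c, and primitive means gcd(a, b, c) = 1.
Reduced forces 3a^2 <= |D| = 6520, so 1 <= a <= 46; b must have the parity of D, and c = (b^2 - D)/(4a) must be an integer >= a.
Enumerate a = 1..46, b in [-a, a]:
  a=1: (1, 0, 1630)  [1]
  a=2: (2, 0, 815)  [1]
  a=3..4: none
  a=5: (5, 0, 326)  [1]
  a=6: none
  a=7: (7, -2, 233), (7, 2, 233)  [2]
  a=8..9: none
  a=10: (10, 0, 163)  [1]
  a=11: (11, -6, 149), (11, 6, 149)  [2]
  a=12..13: none
  a=14: (14, -12, 119), (14, 12, 119)  [2]
  a=15..16: none
  a=17: (17, -12, 98), (17, 12, 98)  [2]
  a=18: none
  a=19: (19, -4, 86), (19, 4, 86)  [2]
  a=20..21: none
  a=22: (22, -16, 77), (22, 16, 77)  [2]
  a=23: (23, -14, 73), (23, 14, 73)  [2]
  a=24..28: none
  a=29: (29, -18, 59), (29, 18, 59)  [2]
  a=30..33: none
  a=34: (34, -12, 49), (34, 12, 49)  [2]
  a=35: (35, -30, 53), (35, 30, 53)  [2]
  a=36..37: none
  a=38: (38, -4, 43), (38, 4, 43)  [2]
  a=39..40: none
  a=41: (41, -32, 46), (41, 32, 46)  [2]
  a=42..46: none
Total reduced forms: 1 + 1 + 1 + 2 + 1 + 2 + 2 + 2 + 2 + 2 + 2 + 2 + 2 + 2 + 2 + 2 = 28
h = 28

28


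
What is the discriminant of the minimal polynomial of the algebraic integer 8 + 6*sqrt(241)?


The element 8 + 6*sqrt(241) has minimal polynomial:
x^2 - 16*x - 8612
Discriminant = (-16)^2 - 4*(-8612)
= 256 + 34448
= 34704

34704


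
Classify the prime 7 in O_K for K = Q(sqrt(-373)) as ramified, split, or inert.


K = Q(sqrt(-373)). Since d mod 4 = 3, disc(K) = -1492.
Check p | disc: -1492 mod 7 = 6.
p does not divide disc. Compute Legendre symbol (d/p):
5^((7-1)/2) mod 7 = -1
(d/p) = -1, so p is inert: (p) stays prime with e=1, f=2, g=1.
Therefore p is inert.

inert


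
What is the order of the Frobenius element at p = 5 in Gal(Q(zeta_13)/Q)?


The Frobenius at p in Gal(Q(zeta_n)/Q) = (Z/nZ)* is the class of p, so its order is ord_13(5), the smallest k >= 1 with 5^k = 1 mod 13.
n = 13 = 13, phi(13) = 12; the order divides phi(n).
Divisors of 12: 1, 2, 3, 4, 6, 12
Repeated squaring mod 13: 5^1 = 5, 5^2 = 12, 5^4 = 1, 5^8 = 1
Test divisors in increasing order:
  k=1: 5^1 = 5 mod 13
  k=2: 5^2 = 12 mod 13
  k=3: 5^3 = 12 * 5 = 8 mod 13
  k=4: 5^4 = 1 mod 13  <- first divisor giving 1
Order = 4

4


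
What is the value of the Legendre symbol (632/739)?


p = 739 is prime, so compute (632/739) with the reciprocity algorithm (Jacobi-symbol steps: pull out 2s via (2/n), flip via reciprocity, reduce):
  pull out 2: (2/739) = -1  (since 739 mod 8 = 3)
  pull out 2: (2/739) = -1  (since 739 mod 8 = 3)
  pull out 2: (2/739) = -1  (since 739 mod 8 = 3)
  reciprocity: (79/739) -> -(739/79)
  reduce: (28/79)
  pull out 2: (2/79) = +1  (since 79 mod 8 = 7)
  pull out 2: (2/79) = +1  (since 79 mod 8 = 7)
  reciprocity: (7/79) -> -(79/7)
  reduce: (2/7)
  pull out 2: (2/7) = +1  (since 7 mod 8 = 7)
  (1/7) = 1
Product of signs = -1
(632/739) = -1

-1


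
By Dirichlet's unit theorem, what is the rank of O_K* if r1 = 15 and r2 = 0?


By Dirichlet's unit theorem:
rank = r1 + r2 - 1
= 15 + 0 - 1
= 14

14


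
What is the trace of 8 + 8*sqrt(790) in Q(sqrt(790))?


Tr(a + b*sqrt(d)) = (a + b*sqrt(d)) + (a - b*sqrt(d)) = 2a
= 2 * (8)
= 16

16


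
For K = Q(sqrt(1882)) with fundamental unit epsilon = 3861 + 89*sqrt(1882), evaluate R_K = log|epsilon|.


epsilon = 3861 + 89*sqrt(1882)
= 7722.0001
R = ln(7722.0001)
= 8.9518

8.9518


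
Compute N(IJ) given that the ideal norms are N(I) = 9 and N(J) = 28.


N(IJ) = N(I) * N(J)
= 9 * 28
= 252

252


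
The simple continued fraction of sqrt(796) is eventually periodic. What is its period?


Run the CF algorithm for sqrt(796).
a_0 = floor(sqrt(796)) = 28; set m_0=0, q_0=1.
Recurrence: m' = q*a - m,  q' = (d - m'^2)/q,  a' = floor((a_0 + m')/q').
  step 1: m=28, q=12, a=4
  step 2: m=20, q=33, a=1
  step 3: m=13, q=19, a=2
  step 4: m=25, q=9, a=5
  step 5: m=20, q=44, a=1
  step 6: m=24, q=5, a=10
  step 7: m=26, q=24, a=2
  step 8: m=22, q=13, a=3
  step 9: m=17, q=39, a=1
  step 10: m=22, q=8, a=6
  step 11: m=26, q=15, a=3
  step 12: m=19, q=29, a=1
  step 13: m=10, q=24, a=1
  step 14: m=14, q=25, a=1
  step 15: m=11, q=27, a=1
  step 16: m=16, q=20, a=2
  step 17: m=24, q=11, a=4
  step 18: m=20, q=36, a=1
  step 19: m=16, q=15, a=2
  step 20: m=14, q=40, a=1
  step 21: m=26, q=3, a=18
  step 22: m=28, q=4, a=14
  step 23: m=28, q=3, a=18
  step 24: m=26, q=40, a=1
  step 25: m=14, q=15, a=2
  step 26: m=16, q=36, a=1
  step 27: m=20, q=11, a=4
  step 28: m=24, q=20, a=2
  step 29: m=16, q=27, a=1
  step 30: m=11, q=25, a=1
  step 31: m=14, q=24, a=1
  step 32: m=10, q=29, a=1
  step 33: m=19, q=15, a=3
  step 34: m=26, q=8, a=6
  step 35: m=22, q=39, a=1
  step 36: m=17, q=13, a=3
  step 37: m=22, q=24, a=2
  step 38: m=26, q=5, a=10
  step 39: m=24, q=44, a=1
  step 40: m=20, q=9, a=5
  step 41: m=25, q=19, a=2
  step 42: m=13, q=33, a=1
  step 43: m=20, q=12, a=4
  step 44: m=28, q=1, a=56
a_44 = 2*a_0 = 56, so the period closes here.
sqrt(796) = [28; 4, 1, 2, 5, 1, 10, 2, 3, 1, 6, 3, 1, 1, 1, 1, 2, 4, 1, 2, 1, 18, 14, 18, 1, 2, 1, 4, 2, 1, 1, 1, 1, 3, 6, 1, 3, 2, 10, 1, 5, 2, 1, 4, 56]
Period length = 44

44


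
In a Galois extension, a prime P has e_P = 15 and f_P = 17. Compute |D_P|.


|D_P| = e * f
= 15 * 17
= 255

255


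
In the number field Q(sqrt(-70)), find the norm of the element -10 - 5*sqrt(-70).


N(a + b*sqrt(d)) = a^2 - d*b^2
= (-10)^2 - (-70)*(-5)^2
= 100 + 1750
= 1850

1850


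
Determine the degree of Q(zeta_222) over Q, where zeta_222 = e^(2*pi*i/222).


The degree equals Euler's totient phi(222).
222 = 2 * 3 * 37
phi(222) = 72

72


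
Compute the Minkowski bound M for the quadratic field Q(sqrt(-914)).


d = -914, d mod 4 = 2, so disc(K) = 4d = -3656; |disc(K)| = 3656
Imaginary quadratic field, so n = 2, s = r2 = 1, r1 = 0
M = (n!/n^n) * (4/pi)^s * sqrt(|disc(K)|) = (2!/2^2) * (4/pi)^1 * sqrt(3656)
= 0.5 * 1.273240 * 60.464866
= 38.4931

38.4931


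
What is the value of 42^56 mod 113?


p = 113 is prime and the exponent is (p-1)/2 = 56, so by Euler's criterion 42^56 = (42/113) = +1 or -1 mod 113.
Compute by square-and-multiply:
  56 = 32 + 16 + 8 (binary 111000)
  Repeated squaring mod 113: 42^1 = 42, 42^2 = 69, 42^4 = 15, 42^8 = 112, 42^16 = 1, 42^32 = 1
  42^56 = 42^32 * 42^16 * 42^8 = 1 * 1 * 112 mod 113
    1 * 1 = 1 = 1 mod 113
    1 * 112 = 112 = 112 mod 113
  42^56 = 112 mod 113
Result 112 = p - 1 = -1 mod 113: 42 is a quadratic non-residue mod 113. As a residue in [0, p-1] the value is 112.
42^56 mod 113 = 112

112


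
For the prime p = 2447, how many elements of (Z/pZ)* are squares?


For prime p, the number of non-zero quadratic residues is (p-1)/2.
= (2447-1)/2
= 1223

1223


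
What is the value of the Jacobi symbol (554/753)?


Compute (554/753) via quadratic reciprocity:
  pull out 2: (2/753) = +1  (since 753 mod 8 = 1)
  reciprocity: (277/753) -> +(753/277)
  reduce: (199/277)
  reciprocity: (199/277) -> +(277/199)
  reduce: (78/199)
  pull out 2: (2/199) = +1  (since 199 mod 8 = 7)
  reciprocity: (39/199) -> -(199/39)
  reduce: (4/39)
  pull out 2: (2/39) = +1  (since 39 mod 8 = 7)
  pull out 2: (2/39) = +1  (since 39 mod 8 = 7)
  (1/39) = 1
Product of signs = -1

-1


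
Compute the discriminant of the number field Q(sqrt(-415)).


For K = Q(sqrt(d)) with d squarefree: disc(K) = d if d = 1 mod 4, and disc(K) = 4d if d = 2 or 3 mod 4.
Here d = -415, and d mod 4 = 1.
d = 1 mod 4 (O_K = Z[(1+sqrt(d))/2]), so disc(K) = d = -415

-415


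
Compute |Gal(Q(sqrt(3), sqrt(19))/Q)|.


The 2 square roots of distinct primes are multiplicatively independent over Q,
so [K:Q] = 2^2 and Gal(K/Q) is isomorphic to (Z/2Z)^2.
|Gal| = 2^2 = 4

4


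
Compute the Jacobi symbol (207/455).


Compute (207/455) via quadratic reciprocity:
  reciprocity: (207/455) -> -(455/207)
  reduce: (41/207)
  reciprocity: (41/207) -> +(207/41)
  reduce: (2/41)
  pull out 2: (2/41) = +1  (since 41 mod 8 = 1)
  (1/41) = 1
Product of signs = -1

-1


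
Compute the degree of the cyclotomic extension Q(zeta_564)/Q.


The degree equals Euler's totient phi(564).
564 = 2^2 * 3 * 47
phi(564) = 184

184


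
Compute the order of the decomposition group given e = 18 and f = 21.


|D_P| = e * f
= 18 * 21
= 378

378


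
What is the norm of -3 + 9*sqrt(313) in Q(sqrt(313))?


N(a + b*sqrt(d)) = a^2 - d*b^2
= (-3)^2 - (313)*(9)^2
= 9 - 25353
= -25344

-25344


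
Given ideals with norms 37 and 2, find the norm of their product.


N(IJ) = N(I) * N(J)
= 37 * 2
= 74

74


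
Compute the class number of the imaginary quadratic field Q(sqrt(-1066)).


K = Q(sqrt(-1066)). d mod 4 = 2, so D = disc(K) = 4d = -4264
h(K) equals the number of primitive reduced positive-definite forms (a, b, c) = a*x^2 + b*x*y + c*y^2 with b^2 - 4ac = D,
where reduced means |b| <= a <= c, with b >= 0 whenever |b| = a or a = c, and primitive means gcd(a, b, c) = 1.
Reduced forces 3a^2 <= |D| = 4264, so 1 <= a <= 37; b must have the parity of D, and c = (b^2 - D)/(4a) must be an integer >= a.
Enumerate a = 1..37, b in [-a, a]:
  a=1: (1, 0, 1066)  [1]
  a=2: (2, 0, 533)  [1]
  a=3..4: none
  a=5: (5, -4, 214), (5, 4, 214)  [2]
  a=6..9: none
  a=10: (10, -4, 107), (10, 4, 107)  [2]
  a=11: (11, -2, 97), (11, 2, 97)  [2]
  a=12: none
  a=13: (13, 0, 82)  [1]
  a=14..18: none
  a=19: (19, -12, 58), (19, 12, 58)  [2]
  a=20..21: none
  a=22: (22, -20, 53), (22, 20, 53)  [2]
  a=23..24: none
  a=25: (25, -6, 43), (25, 6, 43)  [2]
  a=26: (26, 0, 41)  [1]
  a=27..28: none
  a=29: (29, -12, 38), (29, 12, 38)  [2]
  a=30: none
  a=31: (31, -18, 37), (31, 18, 37)  [2]
  a=32..37: none
Total reduced forms: 1 + 1 + 2 + 2 + 2 + 1 + 2 + 2 + 2 + 1 + 2 + 2 = 20
h = 20

20


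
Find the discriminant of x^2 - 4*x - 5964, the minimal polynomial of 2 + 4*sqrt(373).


The element 2 + 4*sqrt(373) has minimal polynomial:
x^2 - 4*x - 5964
Discriminant = (-4)^2 - 4*(-5964)
= 16 + 23856
= 23872

23872


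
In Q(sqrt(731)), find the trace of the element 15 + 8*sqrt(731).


Tr(a + b*sqrt(d)) = (a + b*sqrt(d)) + (a - b*sqrt(d)) = 2a
= 2 * (15)
= 30

30


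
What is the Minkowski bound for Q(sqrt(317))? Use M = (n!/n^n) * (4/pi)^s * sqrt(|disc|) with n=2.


d = 317, d mod 4 = 1, so disc(K) = d = 317; |disc(K)| = 317
Real quadratic field, so n = 2, s = r2 = 0, r1 = 2
M = (n!/n^n) * (4/pi)^s * sqrt(|disc(K)|) = (2!/2^2) * (4/pi)^0 * sqrt(317)
= 0.5 * 1.000000 * 17.804494
= 8.9022

8.9022


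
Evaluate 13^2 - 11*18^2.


x^2 - d*y^2
= 13^2 - 11*18^2
= 169 - 3564
= -3395

-3395


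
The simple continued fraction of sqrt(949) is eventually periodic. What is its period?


Run the CF algorithm for sqrt(949).
a_0 = floor(sqrt(949)) = 30; set m_0=0, q_0=1.
Recurrence: m' = q*a - m,  q' = (d - m'^2)/q,  a' = floor((a_0 + m')/q').
  step 1: m=30, q=49, a=1
  step 2: m=19, q=12, a=4
  step 3: m=29, q=9, a=6
  step 4: m=25, q=36, a=1
  step 5: m=11, q=23, a=1
  step 6: m=12, q=35, a=1
  step 7: m=23, q=12, a=4
  step 8: m=25, q=27, a=2
  step 9: m=29, q=4, a=14
  step 10: m=27, q=55, a=1
  step 11: m=28, q=3, a=19
  step 12: m=29, q=36, a=1
  step 13: m=7, q=25, a=1
  step 14: m=18, q=25, a=1
  step 15: m=7, q=36, a=1
  step 16: m=29, q=3, a=19
  step 17: m=28, q=55, a=1
  step 18: m=27, q=4, a=14
  step 19: m=29, q=27, a=2
  step 20: m=25, q=12, a=4
  step 21: m=23, q=35, a=1
  step 22: m=12, q=23, a=1
  step 23: m=11, q=36, a=1
  step 24: m=25, q=9, a=6
  step 25: m=29, q=12, a=4
  step 26: m=19, q=49, a=1
  step 27: m=30, q=1, a=60
a_27 = 2*a_0 = 60, so the period closes here.
sqrt(949) = [30; 1, 4, 6, 1, 1, 1, 4, 2, 14, 1, 19, 1, 1, 1, 1, 19, 1, 14, 2, 4, 1, 1, 1, 6, 4, 1, 60]
Period length = 27

27


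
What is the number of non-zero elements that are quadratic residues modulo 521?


For prime p, the number of non-zero quadratic residues is (p-1)/2.
= (521-1)/2
= 260

260


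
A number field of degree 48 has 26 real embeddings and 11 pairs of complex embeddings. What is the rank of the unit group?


By Dirichlet's unit theorem:
rank = r1 + r2 - 1
= 26 + 11 - 1
= 36

36


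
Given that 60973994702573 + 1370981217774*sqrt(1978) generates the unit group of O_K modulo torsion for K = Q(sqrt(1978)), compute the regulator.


epsilon = 60973994702573 + 1370981217774*sqrt(1978)
= 1.2195e+14
R = ln(1.2195e+14)
= 32.4346

32.4346


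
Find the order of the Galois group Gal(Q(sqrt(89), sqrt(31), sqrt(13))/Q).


The 3 square roots of distinct primes are multiplicatively independent over Q,
so [K:Q] = 2^3 and Gal(K/Q) is isomorphic to (Z/2Z)^3.
|Gal| = 2^3 = 8

8


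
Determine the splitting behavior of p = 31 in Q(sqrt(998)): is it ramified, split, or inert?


K = Q(sqrt(998)). Since d mod 4 = 2, disc(K) = 3992.
Check p | disc: 3992 mod 31 = 24.
p does not divide disc. Compute Legendre symbol (d/p):
6^((31-1)/2) mod 31 = -1
(d/p) = -1, so p is inert: (p) stays prime with e=1, f=2, g=1.
Therefore p is inert.

inert


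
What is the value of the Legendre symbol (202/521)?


p = 521 is prime, so compute (202/521) with the reciprocity algorithm (Jacobi-symbol steps: pull out 2s via (2/n), flip via reciprocity, reduce):
  pull out 2: (2/521) = +1  (since 521 mod 8 = 1)
  reciprocity: (101/521) -> +(521/101)
  reduce: (16/101)
  pull out 2: (2/101) = -1  (since 101 mod 8 = 5)
  pull out 2: (2/101) = -1  (since 101 mod 8 = 5)
  pull out 2: (2/101) = -1  (since 101 mod 8 = 5)
  pull out 2: (2/101) = -1  (since 101 mod 8 = 5)
  (1/101) = 1
Product of signs = 1
(202/521) = 1

1


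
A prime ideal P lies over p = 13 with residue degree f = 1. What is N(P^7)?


N(P^a) = p^(a*f)
= 13^(7*1)
= 13^7
= 62748517

62748517


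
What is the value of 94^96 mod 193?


p = 193 is prime and the exponent is (p-1)/2 = 96, so by Euler's criterion 94^96 = (94/193) = +1 or -1 mod 193.
Compute by square-and-multiply:
  96 = 64 + 32 (binary 1100000)
  Repeated squaring mod 193: 94^1 = 94, 94^2 = 151, 94^4 = 27, 94^8 = 150, 94^16 = 112, 94^32 = 192, 94^64 = 1
  94^96 = 94^64 * 94^32 = 1 * 192 mod 193
    1 * 192 = 192 = 192 mod 193
  94^96 = 192 mod 193
Result 192 = p - 1 = -1 mod 193: 94 is a quadratic non-residue mod 193. As a residue in [0, p-1] the value is 192.
94^96 mod 193 = 192

192


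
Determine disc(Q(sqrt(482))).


For K = Q(sqrt(d)) with d squarefree: disc(K) = d if d = 1 mod 4, and disc(K) = 4d if d = 2 or 3 mod 4.
Here d = 482, and d mod 4 = 2.
d = 2 mod 4, not 1 (O_K = Z[sqrt(d)]), so disc(K) = 4d = 4 * (482) = 1928

1928


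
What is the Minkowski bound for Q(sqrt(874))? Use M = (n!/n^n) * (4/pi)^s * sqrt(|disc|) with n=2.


d = 874, d mod 4 = 2, so disc(K) = 4d = 3496; |disc(K)| = 3496
Real quadratic field, so n = 2, s = r2 = 0, r1 = 2
M = (n!/n^n) * (4/pi)^s * sqrt(|disc(K)|) = (2!/2^2) * (4/pi)^0 * sqrt(3496)
= 0.5 * 1.000000 * 59.126982
= 29.5635

29.5635


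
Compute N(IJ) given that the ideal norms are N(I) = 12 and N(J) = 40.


N(IJ) = N(I) * N(J)
= 12 * 40
= 480

480


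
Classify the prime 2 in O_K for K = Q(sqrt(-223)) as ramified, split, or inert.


K = Q(sqrt(-223)). Since d mod 4 = 1, disc(K) = -223.
Check p | disc: -223 mod 2 = 1.
p=2 does not divide disc (d is 1 mod 4). 2 splits iff d = 1 mod 8.
d mod 8 = 1, so (d/2) = 1.
(d/p) = 1, so p splits: (p) = P*P' with e=1, f=1, g=2.
Therefore p is split.

split


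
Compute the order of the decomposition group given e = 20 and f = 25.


|D_P| = e * f
= 20 * 25
= 500

500


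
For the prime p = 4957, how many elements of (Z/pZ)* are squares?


For prime p, the number of non-zero quadratic residues is (p-1)/2.
= (4957-1)/2
= 2478

2478


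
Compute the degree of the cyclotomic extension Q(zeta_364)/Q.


The degree equals Euler's totient phi(364).
364 = 2^2 * 7 * 13
phi(364) = 144

144


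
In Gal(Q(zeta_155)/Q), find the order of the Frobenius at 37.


The Frobenius at p in Gal(Q(zeta_n)/Q) = (Z/nZ)* is the class of p, so its order is ord_155(37), the smallest k >= 1 with 37^k = 1 mod 155.
n = 155 = 5 * 31, phi(155) = 120; the order divides phi(n).
Divisors of 120: 1, 2, 3, 4, 5, 6, 8, 10, 12, 15, 20, 24, 30, 40, 60, 120
Repeated squaring mod 155: 37^1 = 37, 37^2 = 129, 37^4 = 56, 37^8 = 36, 37^16 = 56, 37^32 = 36, 37^64 = 56
Test divisors in increasing order:
  k=1: 37^1 = 37 mod 155
  k=2: 37^2 = 129 mod 155
  k=3: 37^3 = 129 * 37 = 123 mod 155
  k=4: 37^4 = 56 mod 155
  k=5: 37^5 = 56 * 37 = 57 mod 155
  k=6: 37^6 = 56 * 129 = 94 mod 155
  k=8: 37^8 = 36 mod 155
  k=10: 37^10 = 36 * 129 = 149 mod 155
  k=12: 37^12 = 36 * 56 = 1 mod 155  <- first divisor giving 1
Order = 12

12


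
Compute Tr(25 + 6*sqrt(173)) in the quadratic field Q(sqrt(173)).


Tr(a + b*sqrt(d)) = (a + b*sqrt(d)) + (a - b*sqrt(d)) = 2a
= 2 * (25)
= 50

50


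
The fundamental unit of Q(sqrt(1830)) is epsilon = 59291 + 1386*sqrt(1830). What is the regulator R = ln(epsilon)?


epsilon = 59291 + 1386*sqrt(1830)
= 118582.0000
R = ln(118582.0000)
= 11.6834

11.6834


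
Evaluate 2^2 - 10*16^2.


x^2 - d*y^2
= 2^2 - 10*16^2
= 4 - 2560
= -2556

-2556


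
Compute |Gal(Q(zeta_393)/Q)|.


|Gal(Q(zeta_393)/Q)| = phi(393)
= 260

260


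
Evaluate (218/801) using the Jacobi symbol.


Compute (218/801) via quadratic reciprocity:
  pull out 2: (2/801) = +1  (since 801 mod 8 = 1)
  reciprocity: (109/801) -> +(801/109)
  reduce: (38/109)
  pull out 2: (2/109) = -1  (since 109 mod 8 = 5)
  reciprocity: (19/109) -> +(109/19)
  reduce: (14/19)
  pull out 2: (2/19) = -1  (since 19 mod 8 = 3)
  reciprocity: (7/19) -> -(19/7)
  reduce: (5/7)
  reciprocity: (5/7) -> +(7/5)
  reduce: (2/5)
  pull out 2: (2/5) = -1  (since 5 mod 8 = 5)
  (1/5) = 1
Product of signs = 1

1


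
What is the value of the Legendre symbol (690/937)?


p = 937 is prime, so compute (690/937) with the reciprocity algorithm (Jacobi-symbol steps: pull out 2s via (2/n), flip via reciprocity, reduce):
  pull out 2: (2/937) = +1  (since 937 mod 8 = 1)
  reciprocity: (345/937) -> +(937/345)
  reduce: (247/345)
  reciprocity: (247/345) -> +(345/247)
  reduce: (98/247)
  pull out 2: (2/247) = +1  (since 247 mod 8 = 7)
  reciprocity: (49/247) -> +(247/49)
  reduce: (2/49)
  pull out 2: (2/49) = +1  (since 49 mod 8 = 1)
  (1/49) = 1
Product of signs = 1
(690/937) = 1

1


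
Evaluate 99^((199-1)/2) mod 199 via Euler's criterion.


p = 199 is prime and the exponent is (p-1)/2 = 99, so by Euler's criterion 99^99 = (99/199) = +1 or -1 mod 199.
Compute by square-and-multiply:
  99 = 64 + 32 + 2 + 1 (binary 1100011)
  Repeated squaring mod 199: 99^1 = 99, 99^2 = 50, 99^4 = 112, 99^8 = 7, 99^16 = 49, 99^32 = 13, 99^64 = 169
  99^99 = 99^64 * 99^32 * 99^2 * 99^1 = 169 * 13 * 50 * 99 mod 199
    169 * 13 = 2197 = 8 mod 199
    8 * 50 = 400 = 2 mod 199
    2 * 99 = 198 = 198 mod 199
  99^99 = 198 mod 199
Result 198 = p - 1 = -1 mod 199: 99 is a quadratic non-residue mod 199. As a residue in [0, p-1] the value is 198.
99^99 mod 199 = 198

198


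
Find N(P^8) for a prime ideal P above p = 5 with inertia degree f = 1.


N(P^a) = p^(a*f)
= 5^(8*1)
= 5^8
= 390625

390625


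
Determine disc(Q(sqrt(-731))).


For K = Q(sqrt(d)) with d squarefree: disc(K) = d if d = 1 mod 4, and disc(K) = 4d if d = 2 or 3 mod 4.
Here d = -731, and d mod 4 = 1.
d = 1 mod 4 (O_K = Z[(1+sqrt(d))/2]), so disc(K) = d = -731

-731


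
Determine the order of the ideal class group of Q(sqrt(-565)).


K = Q(sqrt(-565)). d mod 4 = 3, so D = disc(K) = 4d = -2260
h(K) equals the number of primitive reduced positive-definite forms (a, b, c) = a*x^2 + b*x*y + c*y^2 with b^2 - 4ac = D,
where reduced means |b| <= a <= c, with b >= 0 whenever |b| = a or a = c, and primitive means gcd(a, b, c) = 1.
Reduced forces 3a^2 <= |D| = 2260, so 1 <= a <= 27; b must have the parity of D, and c = (b^2 - D)/(4a) must be an integer >= a.
Enumerate a = 1..27, b in [-a, a]:
  a=1: (1, 0, 565)  [1]
  a=2: (2, 2, 283)  [1]
  a=3..4: none
  a=5: (5, 0, 113)  [1]
  a=6: none
  a=7: (7, -6, 82), (7, 6, 82)  [2]
  a=8..9: none
  a=10: (10, 10, 59)  [1]
  a=11..13: none
  a=14: (14, -6, 41), (14, 6, 41)  [2]
  a=15..16: none
  a=17: (17, -16, 37), (17, 16, 37)  [2]
  a=18: none
  a=19: (19, -18, 34), (19, 18, 34)  [2]
  a=20..27: none
Total reduced forms: 1 + 1 + 1 + 2 + 1 + 2 + 2 + 2 = 12
h = 12

12


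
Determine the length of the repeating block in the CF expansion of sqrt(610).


Run the CF algorithm for sqrt(610).
a_0 = floor(sqrt(610)) = 24; set m_0=0, q_0=1.
Recurrence: m' = q*a - m,  q' = (d - m'^2)/q,  a' = floor((a_0 + m')/q').
  step 1: m=24, q=34, a=1
  step 2: m=10, q=15, a=2
  step 3: m=20, q=14, a=3
  step 4: m=22, q=9, a=5
  step 5: m=23, q=9, a=5
  step 6: m=22, q=14, a=3
  step 7: m=20, q=15, a=2
  step 8: m=10, q=34, a=1
  step 9: m=24, q=1, a=48
a_9 = 2*a_0 = 48, so the period closes here.
sqrt(610) = [24; 1, 2, 3, 5, 5, 3, 2, 1, 48]
Period length = 9

9
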